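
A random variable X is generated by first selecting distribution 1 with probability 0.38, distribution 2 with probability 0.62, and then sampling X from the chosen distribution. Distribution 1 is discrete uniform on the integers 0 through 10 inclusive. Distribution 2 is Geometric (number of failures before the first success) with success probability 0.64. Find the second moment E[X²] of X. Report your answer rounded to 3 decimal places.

14.041

For each component E[X²] = Var + (mean)², giving 1: 35; 2: 1.19531.
Overall E[X²] = 0.38·35 + 0.62·1.19531 = 14.0411.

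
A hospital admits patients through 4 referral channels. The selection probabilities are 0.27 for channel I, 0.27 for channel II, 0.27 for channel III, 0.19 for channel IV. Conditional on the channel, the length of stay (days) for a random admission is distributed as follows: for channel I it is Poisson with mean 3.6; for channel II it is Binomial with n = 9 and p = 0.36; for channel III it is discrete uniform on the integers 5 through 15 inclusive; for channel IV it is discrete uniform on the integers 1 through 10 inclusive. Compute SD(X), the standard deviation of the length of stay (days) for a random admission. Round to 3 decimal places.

3.689

Per component, I: μ=3.6, E[X²]=16.56; II: μ=3.24, E[X²]=12.5712; III: μ=10, E[X²]=110; IV: μ=5.5, E[X²]=38.5.
E[X] = 0.27·3.6 + 0.27·3.24 + 0.27·10 + 0.19·5.5 = 5.5918.
E[X²] = 0.27·16.56 + 0.27·12.5712 + 0.27·110 + 0.19·38.5 = 44.8804.
Var(X) = E[X²] − (E[X])² = 44.8804 − 31.2682 = 13.6122.
SD(X) = √13.6122 = 3.68947.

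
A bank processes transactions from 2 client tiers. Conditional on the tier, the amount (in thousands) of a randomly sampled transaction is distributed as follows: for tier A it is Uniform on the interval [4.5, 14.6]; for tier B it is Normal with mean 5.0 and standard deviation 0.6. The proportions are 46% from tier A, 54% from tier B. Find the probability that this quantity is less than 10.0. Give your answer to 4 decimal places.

0.7905

Conditional on each tier, P(X < 10.0): A: 0.544554; B: 1.
By total probability, P(X < 10.0) = 0.46·0.544554 + 0.54·1 = 0.790495.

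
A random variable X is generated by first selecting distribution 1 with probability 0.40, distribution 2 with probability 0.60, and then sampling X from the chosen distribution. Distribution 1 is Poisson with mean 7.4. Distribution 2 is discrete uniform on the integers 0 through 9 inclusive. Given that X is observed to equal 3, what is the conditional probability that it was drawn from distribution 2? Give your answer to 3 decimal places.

Likelihoods P(X=3 | ·): 1: 0.0412824; 2: 0.1.
Posterior ∝ prior × likelihood. Numerator for 2: 0.6·0.1 = 0.06.
Normalizing constant: 0.4·0.0412824 + 0.6·0.1 = 0.076513.
P(2 | observation) = 0.06 / 0.076513 = 0.784181.

0.784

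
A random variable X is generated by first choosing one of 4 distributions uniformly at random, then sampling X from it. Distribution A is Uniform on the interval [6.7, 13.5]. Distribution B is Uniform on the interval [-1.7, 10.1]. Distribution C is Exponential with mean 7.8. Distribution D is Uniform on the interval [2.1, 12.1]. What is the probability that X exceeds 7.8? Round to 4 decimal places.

0.4578

Conditional on each component, P(X > 7.8): A: 0.838235; B: 0.194915; C: 0.367879; D: 0.43.
By total probability, P(X > 7.8) = 0.25·0.838235 + 0.25·0.194915 + 0.25·0.367879 + 0.25·0.43 = 0.457757.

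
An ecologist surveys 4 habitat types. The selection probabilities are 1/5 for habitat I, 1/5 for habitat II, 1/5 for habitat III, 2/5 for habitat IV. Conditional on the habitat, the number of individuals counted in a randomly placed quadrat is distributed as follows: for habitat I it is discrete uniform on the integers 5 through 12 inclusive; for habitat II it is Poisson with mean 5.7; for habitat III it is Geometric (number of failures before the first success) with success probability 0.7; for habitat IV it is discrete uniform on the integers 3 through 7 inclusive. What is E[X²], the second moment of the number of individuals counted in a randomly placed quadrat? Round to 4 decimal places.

For each component E[X²] = Var + (mean)², giving I: 77.5; II: 38.19; III: 0.795918; IV: 27.
Overall E[X²] = 0.2·77.5 + 0.2·38.19 + 0.2·0.795918 + 0.4·27 = 34.0972.

34.0972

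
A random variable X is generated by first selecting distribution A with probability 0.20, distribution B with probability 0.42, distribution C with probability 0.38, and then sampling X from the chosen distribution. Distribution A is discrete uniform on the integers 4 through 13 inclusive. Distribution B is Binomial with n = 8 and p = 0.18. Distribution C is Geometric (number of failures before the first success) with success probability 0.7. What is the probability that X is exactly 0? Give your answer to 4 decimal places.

Conditional on each component, P(X = 0): A: 0; B: 0.204414; C: 0.7.
By total probability, P(X = 0) = 0.2·0 + 0.42·0.204414 + 0.38·0.7 = 0.351854.

0.3519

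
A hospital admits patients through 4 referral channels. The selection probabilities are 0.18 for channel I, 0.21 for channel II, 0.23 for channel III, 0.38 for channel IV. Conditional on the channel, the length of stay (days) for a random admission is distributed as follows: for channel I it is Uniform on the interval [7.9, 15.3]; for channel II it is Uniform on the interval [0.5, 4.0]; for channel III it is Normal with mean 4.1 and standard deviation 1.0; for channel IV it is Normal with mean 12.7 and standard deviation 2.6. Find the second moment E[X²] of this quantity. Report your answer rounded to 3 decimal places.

94.275

For each component E[X²] = Var + (mean)², giving I: 139.123; II: 6.08333; III: 17.81; IV: 168.05.
Overall E[X²] = 0.18·139.123 + 0.21·6.08333 + 0.23·17.81 + 0.38·168.05 = 94.275.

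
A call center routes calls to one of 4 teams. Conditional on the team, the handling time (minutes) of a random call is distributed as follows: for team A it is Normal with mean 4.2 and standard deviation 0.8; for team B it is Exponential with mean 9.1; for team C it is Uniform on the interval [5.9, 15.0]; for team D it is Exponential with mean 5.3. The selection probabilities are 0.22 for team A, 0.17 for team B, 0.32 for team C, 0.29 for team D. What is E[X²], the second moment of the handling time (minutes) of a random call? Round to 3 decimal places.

85.622

For each component E[X²] = Var + (mean)², giving A: 18.28; B: 165.62; C: 116.103; D: 56.18.
Overall E[X²] = 0.22·18.28 + 0.17·165.62 + 0.32·116.103 + 0.29·56.18 = 85.6223.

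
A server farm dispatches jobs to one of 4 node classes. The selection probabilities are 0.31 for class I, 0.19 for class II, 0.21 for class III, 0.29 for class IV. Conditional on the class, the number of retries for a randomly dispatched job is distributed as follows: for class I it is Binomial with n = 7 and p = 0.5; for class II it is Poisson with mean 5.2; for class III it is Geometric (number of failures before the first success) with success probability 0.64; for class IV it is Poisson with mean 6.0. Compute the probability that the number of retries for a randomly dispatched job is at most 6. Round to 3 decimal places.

0.832

Conditional on each class, P(X ≤ 6): I: 0.992188; II: 0.732393; III: 0.999216; IV: 0.606303.
By total probability, P(X ≤ 6) = 0.31·0.992188 + 0.19·0.732393 + 0.21·0.999216 + 0.29·0.606303 = 0.832396.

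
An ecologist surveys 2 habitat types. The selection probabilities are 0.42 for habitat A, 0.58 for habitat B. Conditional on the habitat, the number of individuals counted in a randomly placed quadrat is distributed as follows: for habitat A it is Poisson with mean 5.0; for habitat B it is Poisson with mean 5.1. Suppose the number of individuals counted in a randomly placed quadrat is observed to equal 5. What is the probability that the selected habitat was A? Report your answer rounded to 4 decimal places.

0.4202

Likelihoods P(X=5 | ·): A: 0.175467; B: 0.175294.
Posterior ∝ prior × likelihood. Numerator for A: 0.42·0.175467 = 0.0736963.
Normalizing constant: 0.42·0.175467 + 0.58·0.175294 = 0.175367.
P(A | observation) = 0.0736963 / 0.175367 = 0.42024.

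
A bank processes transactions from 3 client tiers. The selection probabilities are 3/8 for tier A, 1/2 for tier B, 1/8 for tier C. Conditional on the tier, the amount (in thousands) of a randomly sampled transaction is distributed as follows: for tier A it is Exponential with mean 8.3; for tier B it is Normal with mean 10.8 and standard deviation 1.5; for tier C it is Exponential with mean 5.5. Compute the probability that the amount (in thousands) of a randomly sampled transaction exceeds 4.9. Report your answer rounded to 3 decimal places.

0.759

Conditional on each tier, P(X > 4.9): A: 0.554127; B: 0.999958; C: 0.410283.
By total probability, P(X > 4.9) = 0.375·0.554127 + 0.5·0.999958 + 0.125·0.410283 = 0.759062.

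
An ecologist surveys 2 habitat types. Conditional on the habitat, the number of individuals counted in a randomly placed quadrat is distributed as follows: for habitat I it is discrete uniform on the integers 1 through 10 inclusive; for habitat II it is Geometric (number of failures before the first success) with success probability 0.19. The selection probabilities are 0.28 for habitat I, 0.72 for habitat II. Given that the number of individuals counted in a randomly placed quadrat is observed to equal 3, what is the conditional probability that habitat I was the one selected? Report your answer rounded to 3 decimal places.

0.278

Likelihoods P(X=3 | ·): I: 0.1; II: 0.100974.
Posterior ∝ prior × likelihood. Numerator for I: 0.28·0.1 = 0.028.
Normalizing constant: 0.28·0.1 + 0.72·0.100974 = 0.100701.
P(I | observation) = 0.028 / 0.100701 = 0.278051.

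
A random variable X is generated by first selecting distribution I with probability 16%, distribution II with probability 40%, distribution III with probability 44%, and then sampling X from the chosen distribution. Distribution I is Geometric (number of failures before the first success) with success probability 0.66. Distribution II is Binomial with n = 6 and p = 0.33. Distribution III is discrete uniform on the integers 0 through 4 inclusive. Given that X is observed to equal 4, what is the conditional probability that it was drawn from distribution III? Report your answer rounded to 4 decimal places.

0.7252

Likelihoods P(X=4 | ·): I: 0.00881982; II: 0.079854; III: 0.2.
Posterior ∝ prior × likelihood. Numerator for III: 0.44·0.2 = 0.088.
Normalizing constant: 0.16·0.00881982 + 0.4·0.079854 + 0.44·0.2 = 0.121353.
P(III | observation) = 0.088 / 0.121353 = 0.725159.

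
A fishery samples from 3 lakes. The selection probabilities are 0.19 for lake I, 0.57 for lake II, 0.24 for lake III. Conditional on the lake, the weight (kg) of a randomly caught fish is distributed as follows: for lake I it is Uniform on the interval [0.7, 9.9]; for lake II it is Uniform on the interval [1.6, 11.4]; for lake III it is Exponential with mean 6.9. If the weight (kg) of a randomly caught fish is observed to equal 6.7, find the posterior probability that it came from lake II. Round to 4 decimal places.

0.6323

Likelihoods f(6.7 | ·): I: 0.108696; II: 0.102041; III: 0.0548839.
Posterior ∝ prior × likelihood. Numerator for II: 0.57·0.102041 = 0.0581633.
Normalizing constant: 0.19·0.108696 + 0.57·0.102041 + 0.24·0.0548839 = 0.0919876.
P(II | observation) = 0.0581633 / 0.0919876 = 0.632295.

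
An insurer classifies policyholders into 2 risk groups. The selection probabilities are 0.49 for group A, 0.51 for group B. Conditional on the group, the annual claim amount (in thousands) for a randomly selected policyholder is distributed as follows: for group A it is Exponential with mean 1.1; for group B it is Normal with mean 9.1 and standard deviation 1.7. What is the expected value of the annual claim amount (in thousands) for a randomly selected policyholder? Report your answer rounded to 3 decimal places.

5.180

Component means — A: 1.1; B: 9.1.
E[X] = 0.49·1.1 + 0.51·9.1 = 5.18.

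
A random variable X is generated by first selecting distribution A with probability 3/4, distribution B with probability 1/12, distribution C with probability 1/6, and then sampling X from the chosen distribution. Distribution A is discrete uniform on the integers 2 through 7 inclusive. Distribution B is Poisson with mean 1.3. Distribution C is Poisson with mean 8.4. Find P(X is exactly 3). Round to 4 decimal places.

0.1370

Conditional on each component, P(X = 3): A: 0.166667; B: 0.0997921; C: 0.0222133.
By total probability, P(X = 3) = 0.75·0.166667 + 0.0833333·0.0997921 + 0.166667·0.0222133 = 0.137018.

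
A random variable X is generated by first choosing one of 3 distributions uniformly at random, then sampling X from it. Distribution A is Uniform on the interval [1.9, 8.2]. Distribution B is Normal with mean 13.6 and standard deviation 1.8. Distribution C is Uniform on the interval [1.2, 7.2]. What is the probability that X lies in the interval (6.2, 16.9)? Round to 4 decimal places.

0.4836

Conditional on each component, P(6.2 < X < 16.9): A: 0.31746; B: 0.966604; C: 0.166667.
By total probability, P(6.2 < X < 16.9) = 0.333333·0.31746 + 0.333333·0.966604 + 0.333333·0.166667 = 0.483577.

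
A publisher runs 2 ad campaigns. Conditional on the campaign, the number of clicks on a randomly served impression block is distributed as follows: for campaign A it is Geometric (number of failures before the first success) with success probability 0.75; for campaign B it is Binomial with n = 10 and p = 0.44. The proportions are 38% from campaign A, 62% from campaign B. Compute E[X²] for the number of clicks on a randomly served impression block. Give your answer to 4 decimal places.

13.7420

For each component E[X²] = Var + (mean)², giving A: 0.555556; B: 21.824.
Overall E[X²] = 0.38·0.555556 + 0.62·21.824 = 13.742.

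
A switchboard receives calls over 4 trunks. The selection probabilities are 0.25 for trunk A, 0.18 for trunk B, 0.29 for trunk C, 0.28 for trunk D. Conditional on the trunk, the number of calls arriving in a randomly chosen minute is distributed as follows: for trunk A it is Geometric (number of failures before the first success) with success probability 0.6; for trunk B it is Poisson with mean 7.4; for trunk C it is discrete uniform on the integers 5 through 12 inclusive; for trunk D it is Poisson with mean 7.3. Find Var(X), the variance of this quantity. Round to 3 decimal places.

14.926

Per component, A: μ=0.666667, E[X²]=1.55556; B: μ=7.4, E[X²]=62.16; C: μ=8.5, E[X²]=77.5; D: μ=7.3, E[X²]=60.59.
E[X] = 0.25·0.666667 + 0.18·7.4 + 0.29·8.5 + 0.28·7.3 = 6.00767.
E[X²] = 0.25·1.55556 + 0.18·62.16 + 0.29·77.5 + 0.28·60.59 = 51.0179.
Var(X) = E[X²] − (E[X])² = 51.0179 − 36.0921 = 14.9258.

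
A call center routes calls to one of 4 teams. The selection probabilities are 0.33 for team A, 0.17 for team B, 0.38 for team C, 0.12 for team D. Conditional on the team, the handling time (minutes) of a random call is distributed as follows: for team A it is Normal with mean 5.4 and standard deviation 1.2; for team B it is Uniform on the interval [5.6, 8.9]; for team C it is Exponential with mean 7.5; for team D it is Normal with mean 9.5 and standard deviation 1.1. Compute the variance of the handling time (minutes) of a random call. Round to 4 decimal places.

Per component, A: μ=5.4, E[X²]=30.6; B: μ=7.25, E[X²]=53.47; C: μ=7.5, E[X²]=112.5; D: μ=9.5, E[X²]=91.46.
E[X] = 0.33·5.4 + 0.17·7.25 + 0.38·7.5 + 0.12·9.5 = 7.0045.
E[X²] = 0.33·30.6 + 0.17·53.47 + 0.38·112.5 + 0.12·91.46 = 72.9131.
Var(X) = E[X²] − (E[X])² = 72.9131 − 49.063 = 23.8501.

23.8501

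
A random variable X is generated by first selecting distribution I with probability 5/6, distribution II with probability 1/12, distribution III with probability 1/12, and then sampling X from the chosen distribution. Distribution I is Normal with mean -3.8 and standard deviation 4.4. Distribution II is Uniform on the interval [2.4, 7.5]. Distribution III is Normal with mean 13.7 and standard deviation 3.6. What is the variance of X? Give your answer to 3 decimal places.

Per component, I: μ=-3.8, E[X²]=33.8; II: μ=4.95, E[X²]=26.67; III: μ=13.7, E[X²]=200.65.
E[X] = 0.833333·-3.8 + 0.0833333·4.95 + 0.0833333·13.7 = -1.6125.
E[X²] = 0.833333·33.8 + 0.0833333·26.67 + 0.0833333·200.65 = 47.11.
Var(X) = E[X²] − (E[X])² = 47.11 − 2.60016 = 44.5098.

44.510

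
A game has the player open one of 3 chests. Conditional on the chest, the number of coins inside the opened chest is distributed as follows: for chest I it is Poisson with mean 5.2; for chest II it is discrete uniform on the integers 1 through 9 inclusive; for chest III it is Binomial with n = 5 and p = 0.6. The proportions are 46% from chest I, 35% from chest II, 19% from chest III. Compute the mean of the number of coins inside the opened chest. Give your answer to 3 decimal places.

Component means — I: 5.2; II: 5; III: 3.
E[X] = 0.46·5.2 + 0.35·5 + 0.19·3 = 4.712.

4.712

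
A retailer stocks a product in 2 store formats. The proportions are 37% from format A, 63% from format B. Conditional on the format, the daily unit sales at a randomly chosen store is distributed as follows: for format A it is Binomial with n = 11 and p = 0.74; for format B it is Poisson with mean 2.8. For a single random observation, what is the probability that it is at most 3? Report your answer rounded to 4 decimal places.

0.4365

Conditional on each format, P(X ≤ 3): A: 0.00157164; B: 0.691937.
By total probability, P(X ≤ 3) = 0.37·0.00157164 + 0.63·0.691937 = 0.436502.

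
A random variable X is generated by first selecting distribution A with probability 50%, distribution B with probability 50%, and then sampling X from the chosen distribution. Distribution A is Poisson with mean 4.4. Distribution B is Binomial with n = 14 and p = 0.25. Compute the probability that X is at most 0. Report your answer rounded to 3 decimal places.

0.015

Conditional on each component, P(X ≤ 0): A: 0.0122773; B: 0.0178179.
By total probability, P(X ≤ 0) = 0.5·0.0122773 + 0.5·0.0178179 = 0.0150476.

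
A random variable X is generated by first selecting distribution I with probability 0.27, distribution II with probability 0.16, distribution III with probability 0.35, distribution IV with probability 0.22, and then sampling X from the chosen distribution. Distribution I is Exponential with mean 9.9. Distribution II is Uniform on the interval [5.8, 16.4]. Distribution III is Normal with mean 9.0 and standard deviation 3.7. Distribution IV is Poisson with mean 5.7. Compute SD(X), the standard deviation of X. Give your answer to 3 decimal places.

6.108

Per component, I: μ=9.9, E[X²]=196.02; II: μ=11.1, E[X²]=132.573; III: μ=9, E[X²]=94.69; IV: μ=5.7, E[X²]=38.19.
E[X] = 0.27·9.9 + 0.16·11.1 + 0.35·9 + 0.22·5.7 = 8.853.
E[X²] = 0.27·196.02 + 0.16·132.573 + 0.35·94.69 + 0.22·38.19 = 115.68.
Var(X) = E[X²] − (E[X])² = 115.68 − 78.3756 = 37.3048.
SD(X) = √37.3048 = 6.10777.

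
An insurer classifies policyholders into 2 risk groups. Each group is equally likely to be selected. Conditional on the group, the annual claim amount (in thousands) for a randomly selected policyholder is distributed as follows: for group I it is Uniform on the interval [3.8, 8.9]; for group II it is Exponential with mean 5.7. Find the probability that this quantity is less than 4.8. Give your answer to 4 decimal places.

Conditional on each group, P(X < 4.8): I: 0.196078; II: 0.569197.
By total probability, P(X < 4.8) = 0.5·0.196078 + 0.5·0.569197 = 0.382638.

0.3826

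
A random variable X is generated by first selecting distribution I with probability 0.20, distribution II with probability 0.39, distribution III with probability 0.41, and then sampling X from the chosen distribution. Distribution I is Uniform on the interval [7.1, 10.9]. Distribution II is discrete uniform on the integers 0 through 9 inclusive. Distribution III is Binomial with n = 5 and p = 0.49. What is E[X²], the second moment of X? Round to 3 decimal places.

For each component E[X²] = Var + (mean)², giving I: 82.2033; II: 28.5; III: 7.252.
Overall E[X²] = 0.2·82.2033 + 0.39·28.5 + 0.41·7.252 = 30.529.

30.529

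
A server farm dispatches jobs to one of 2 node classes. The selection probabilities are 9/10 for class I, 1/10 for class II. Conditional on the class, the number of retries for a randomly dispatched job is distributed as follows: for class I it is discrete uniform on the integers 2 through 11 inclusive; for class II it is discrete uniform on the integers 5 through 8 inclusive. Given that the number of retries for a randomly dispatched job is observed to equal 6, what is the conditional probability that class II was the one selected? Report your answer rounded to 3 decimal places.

Likelihoods P(X=6 | ·): I: 0.1; II: 0.25.
Posterior ∝ prior × likelihood. Numerator for II: 0.1·0.25 = 0.025.
Normalizing constant: 0.9·0.1 + 0.1·0.25 = 0.115.
P(II | observation) = 0.025 / 0.115 = 0.217391.

0.217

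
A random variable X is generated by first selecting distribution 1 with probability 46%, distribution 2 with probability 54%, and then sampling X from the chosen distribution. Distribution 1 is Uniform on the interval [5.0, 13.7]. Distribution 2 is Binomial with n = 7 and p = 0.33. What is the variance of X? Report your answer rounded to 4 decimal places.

Per component, 1: μ=9.35, E[X²]=93.73; 2: μ=2.31, E[X²]=6.8838.
E[X] = 0.46·9.35 + 0.54·2.31 = 5.5484.
E[X²] = 0.46·93.73 + 0.54·6.8838 = 46.8331.
Var(X) = E[X²] − (E[X])² = 46.8331 − 30.7847 = 16.0483.

16.0483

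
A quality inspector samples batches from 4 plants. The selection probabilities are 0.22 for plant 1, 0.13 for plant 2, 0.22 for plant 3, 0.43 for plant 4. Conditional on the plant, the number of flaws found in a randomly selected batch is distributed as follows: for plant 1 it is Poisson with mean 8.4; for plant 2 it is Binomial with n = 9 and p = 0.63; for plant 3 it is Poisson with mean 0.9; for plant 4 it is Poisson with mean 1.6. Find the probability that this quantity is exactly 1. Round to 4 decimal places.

Conditional on each plant, P(X = 1): 1: 0.00188889; 2: 0.00199158; 3: 0.365913; 4: 0.323034.
By total probability, P(X = 1) = 0.22·0.00188889 + 0.13·0.00199158 + 0.22·0.365913 + 0.43·0.323034 = 0.22008.

0.2201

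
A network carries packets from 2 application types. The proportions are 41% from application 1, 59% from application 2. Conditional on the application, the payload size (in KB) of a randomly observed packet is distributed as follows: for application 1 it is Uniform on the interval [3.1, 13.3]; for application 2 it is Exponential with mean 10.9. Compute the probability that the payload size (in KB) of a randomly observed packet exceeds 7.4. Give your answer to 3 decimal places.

Conditional on each application, P(X > 7.4): 1: 0.578431; 2: 0.507175.
By total probability, P(X > 7.4) = 0.41·0.578431 + 0.59·0.507175 = 0.53639.

0.536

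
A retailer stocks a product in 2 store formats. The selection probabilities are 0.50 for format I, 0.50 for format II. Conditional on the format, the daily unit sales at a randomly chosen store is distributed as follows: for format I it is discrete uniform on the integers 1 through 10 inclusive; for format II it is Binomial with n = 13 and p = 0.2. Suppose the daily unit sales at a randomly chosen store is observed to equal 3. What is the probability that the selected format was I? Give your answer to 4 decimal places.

Likelihoods P(X=3 | ·): I: 0.1; II: 0.245672.
Posterior ∝ prior × likelihood. Numerator for I: 0.5·0.1 = 0.05.
Normalizing constant: 0.5·0.1 + 0.5·0.245672 = 0.172836.
P(I | observation) = 0.05 / 0.172836 = 0.289291.

0.2893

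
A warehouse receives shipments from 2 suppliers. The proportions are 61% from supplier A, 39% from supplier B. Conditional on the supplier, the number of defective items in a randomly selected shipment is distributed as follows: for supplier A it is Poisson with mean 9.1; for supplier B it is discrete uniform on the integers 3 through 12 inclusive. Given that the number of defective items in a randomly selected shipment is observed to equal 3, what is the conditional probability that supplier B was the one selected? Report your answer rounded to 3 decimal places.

0.820

Likelihoods P(X=3 | ·): A: 0.0140247; B: 0.1.
Posterior ∝ prior × likelihood. Numerator for B: 0.39·0.1 = 0.039.
Normalizing constant: 0.61·0.0140247 + 0.39·0.1 = 0.0475551.
P(B | observation) = 0.039 / 0.0475551 = 0.820102.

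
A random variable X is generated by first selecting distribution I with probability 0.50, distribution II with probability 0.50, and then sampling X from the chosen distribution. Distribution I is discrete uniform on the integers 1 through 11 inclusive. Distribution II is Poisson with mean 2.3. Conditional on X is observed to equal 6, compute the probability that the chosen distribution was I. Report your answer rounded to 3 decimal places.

0.815

Likelihoods P(X=6 | ·): I: 0.0909091; II: 0.0206138.
Posterior ∝ prior × likelihood. Numerator for I: 0.5·0.0909091 = 0.0454545.
Normalizing constant: 0.5·0.0909091 + 0.5·0.0206138 = 0.0557614.
P(I | observation) = 0.0454545 / 0.0557614 = 0.815161.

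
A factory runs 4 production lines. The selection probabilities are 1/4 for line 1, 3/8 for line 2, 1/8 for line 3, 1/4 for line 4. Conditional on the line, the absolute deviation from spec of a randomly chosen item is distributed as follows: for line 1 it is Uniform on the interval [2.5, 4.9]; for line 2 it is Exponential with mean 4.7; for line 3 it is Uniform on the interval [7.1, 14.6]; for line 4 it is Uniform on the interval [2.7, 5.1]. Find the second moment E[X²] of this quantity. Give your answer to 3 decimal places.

For each component E[X²] = Var + (mean)², giving 1: 14.17; 2: 44.18; 3: 122.41; 4: 15.69.
Overall E[X²] = 0.25·14.17 + 0.375·44.18 + 0.125·122.41 + 0.25·15.69 = 39.3338.

39.334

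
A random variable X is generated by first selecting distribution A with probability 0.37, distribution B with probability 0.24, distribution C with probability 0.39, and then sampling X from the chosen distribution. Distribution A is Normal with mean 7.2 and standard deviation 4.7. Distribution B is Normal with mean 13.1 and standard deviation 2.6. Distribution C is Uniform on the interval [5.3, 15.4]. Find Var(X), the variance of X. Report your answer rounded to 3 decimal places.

Per component, A: μ=7.2, E[X²]=73.93; B: μ=13.1, E[X²]=178.37; C: μ=10.35, E[X²]=115.623.
E[X] = 0.37·7.2 + 0.24·13.1 + 0.39·10.35 = 9.8445.
E[X²] = 0.37·73.93 + 0.24·178.37 + 0.39·115.623 = 115.256.
Var(X) = E[X²] − (E[X])² = 115.256 − 96.9142 = 18.3418.

18.342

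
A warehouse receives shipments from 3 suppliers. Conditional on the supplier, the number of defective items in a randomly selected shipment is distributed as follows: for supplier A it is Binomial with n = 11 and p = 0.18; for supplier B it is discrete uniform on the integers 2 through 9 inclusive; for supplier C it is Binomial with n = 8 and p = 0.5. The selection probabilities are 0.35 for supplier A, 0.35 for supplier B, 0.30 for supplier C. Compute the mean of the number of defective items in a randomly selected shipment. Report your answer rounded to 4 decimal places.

Component means — A: 1.98; B: 5.5; C: 4.
E[X] = 0.35·1.98 + 0.35·5.5 + 0.3·4 = 3.818.

3.8180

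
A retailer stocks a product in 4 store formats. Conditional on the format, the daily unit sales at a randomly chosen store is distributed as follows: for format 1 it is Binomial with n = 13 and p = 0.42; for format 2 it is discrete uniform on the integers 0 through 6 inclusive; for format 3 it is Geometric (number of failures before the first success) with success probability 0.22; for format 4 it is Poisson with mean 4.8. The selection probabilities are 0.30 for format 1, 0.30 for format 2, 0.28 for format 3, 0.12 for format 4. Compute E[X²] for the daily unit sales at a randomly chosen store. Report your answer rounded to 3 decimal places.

For each component E[X²] = Var + (mean)², giving 1: 32.9784; 2: 13; 3: 28.686; 4: 27.84.
Overall E[X²] = 0.3·32.9784 + 0.3·13 + 0.28·28.686 + 0.12·27.84 = 25.1664.

25.166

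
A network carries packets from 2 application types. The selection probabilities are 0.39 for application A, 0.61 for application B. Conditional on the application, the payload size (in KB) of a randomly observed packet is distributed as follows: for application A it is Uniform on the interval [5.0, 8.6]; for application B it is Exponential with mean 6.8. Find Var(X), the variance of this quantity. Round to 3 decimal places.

28.628

Per component, A: μ=6.8, E[X²]=47.32; B: μ=6.8, E[X²]=92.48.
E[X] = 0.39·6.8 + 0.61·6.8 = 6.8.
E[X²] = 0.39·47.32 + 0.61·92.48 = 74.8676.
Var(X) = E[X²] − (E[X])² = 74.8676 − 46.24 = 28.6276.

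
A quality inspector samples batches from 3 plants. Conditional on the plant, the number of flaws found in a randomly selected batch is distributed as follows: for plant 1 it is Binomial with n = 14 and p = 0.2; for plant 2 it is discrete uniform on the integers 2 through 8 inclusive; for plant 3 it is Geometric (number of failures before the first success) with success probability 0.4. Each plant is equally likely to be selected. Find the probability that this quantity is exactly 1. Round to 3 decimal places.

0.131

Conditional on each plant, P(X = 1): 1: 0.153932; 2: 0; 3: 0.24.
By total probability, P(X = 1) = 0.333333·0.153932 + 0.333333·0 + 0.333333·0.24 = 0.131311.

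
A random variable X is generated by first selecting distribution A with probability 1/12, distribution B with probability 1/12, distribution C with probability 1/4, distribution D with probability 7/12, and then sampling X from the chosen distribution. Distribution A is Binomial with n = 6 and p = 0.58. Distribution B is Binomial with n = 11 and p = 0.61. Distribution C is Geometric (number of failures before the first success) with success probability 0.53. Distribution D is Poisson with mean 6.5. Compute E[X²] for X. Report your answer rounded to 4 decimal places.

For each component E[X²] = Var + (mean)², giving A: 13.572; B: 47.641; C: 2.45959; D: 48.75.
Overall E[X²] = 0.0833333·13.572 + 0.0833333·47.641 + 0.25·2.45959 + 0.583333·48.75 = 34.1535.

34.1535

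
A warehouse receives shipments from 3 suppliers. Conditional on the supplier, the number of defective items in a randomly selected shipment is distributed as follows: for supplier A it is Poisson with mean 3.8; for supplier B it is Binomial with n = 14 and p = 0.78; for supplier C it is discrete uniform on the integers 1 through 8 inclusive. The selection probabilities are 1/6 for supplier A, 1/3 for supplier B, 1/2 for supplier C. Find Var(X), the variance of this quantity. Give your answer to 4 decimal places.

13.7857

Per component, A: μ=3.8, E[X²]=18.24; B: μ=10.92, E[X²]=121.649; C: μ=4.5, E[X²]=25.5.
E[X] = 0.166667·3.8 + 0.333333·10.92 + 0.5·4.5 = 6.52333.
E[X²] = 0.166667·18.24 + 0.333333·121.649 + 0.5·25.5 = 56.3396.
Var(X) = E[X²] − (E[X])² = 56.3396 − 42.5539 = 13.7857.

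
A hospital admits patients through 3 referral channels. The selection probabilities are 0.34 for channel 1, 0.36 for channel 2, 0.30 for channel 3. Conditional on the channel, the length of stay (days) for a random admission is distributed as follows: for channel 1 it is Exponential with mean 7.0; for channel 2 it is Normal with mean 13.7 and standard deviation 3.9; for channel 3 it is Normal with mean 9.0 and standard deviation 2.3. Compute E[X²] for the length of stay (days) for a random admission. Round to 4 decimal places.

For each component E[X²] = Var + (mean)², giving 1: 98; 2: 202.9; 3: 86.29.
Overall E[X²] = 0.34·98 + 0.36·202.9 + 0.3·86.29 = 132.251.

132.2510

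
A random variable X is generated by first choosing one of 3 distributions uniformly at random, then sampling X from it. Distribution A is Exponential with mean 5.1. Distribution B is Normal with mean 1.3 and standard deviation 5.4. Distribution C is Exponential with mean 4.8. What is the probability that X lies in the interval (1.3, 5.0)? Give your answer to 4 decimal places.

Conditional on each component, P(1.3 < X < 5.0): A: 0.399829; B: 0.253386; C: 0.409878.
By total probability, P(1.3 < X < 5.0) = 0.333333·0.399829 + 0.333333·0.253386 + 0.333333·0.409878 = 0.354364.

0.3544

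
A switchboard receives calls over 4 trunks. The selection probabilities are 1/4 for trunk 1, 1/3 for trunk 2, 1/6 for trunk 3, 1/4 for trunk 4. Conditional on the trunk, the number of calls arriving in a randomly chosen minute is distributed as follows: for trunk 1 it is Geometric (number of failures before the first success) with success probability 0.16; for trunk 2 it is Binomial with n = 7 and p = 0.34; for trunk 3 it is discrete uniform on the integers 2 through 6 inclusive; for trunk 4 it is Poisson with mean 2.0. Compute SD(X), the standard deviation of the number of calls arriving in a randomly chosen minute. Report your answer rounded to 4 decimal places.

Per component, 1: μ=5.25, E[X²]=60.375; 2: μ=2.38, E[X²]=7.2352; 3: μ=4, E[X²]=18; 4: μ=2, E[X²]=6.
E[X] = 0.25·5.25 + 0.333333·2.38 + 0.166667·4 + 0.25·2 = 3.2725.
E[X²] = 0.25·60.375 + 0.333333·7.2352 + 0.166667·18 + 0.25·6 = 22.0055.
Var(X) = E[X²] − (E[X])² = 22.0055 − 10.7093 = 11.2962.
SD(X) = √11.2962 = 3.36099.

3.3610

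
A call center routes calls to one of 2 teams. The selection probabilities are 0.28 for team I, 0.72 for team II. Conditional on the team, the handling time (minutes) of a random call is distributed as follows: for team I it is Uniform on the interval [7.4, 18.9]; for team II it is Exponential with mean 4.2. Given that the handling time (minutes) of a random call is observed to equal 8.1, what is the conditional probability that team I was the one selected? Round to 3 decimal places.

0.494

Likelihoods f(8.1 | ·): I: 0.0869565; II: 0.0346085.
Posterior ∝ prior × likelihood. Numerator for I: 0.28·0.0869565 = 0.0243478.
Normalizing constant: 0.28·0.0869565 + 0.72·0.0346085 = 0.0492659.
P(I | observation) = 0.0243478 / 0.0492659 = 0.494212.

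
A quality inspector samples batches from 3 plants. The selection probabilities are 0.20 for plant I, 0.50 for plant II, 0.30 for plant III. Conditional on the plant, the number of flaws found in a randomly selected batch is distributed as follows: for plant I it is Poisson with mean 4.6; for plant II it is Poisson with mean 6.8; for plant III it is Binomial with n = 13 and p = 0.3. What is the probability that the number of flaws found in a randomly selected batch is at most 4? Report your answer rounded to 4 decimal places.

0.3950

Conditional on each plant, P(X ≤ 4): I: 0.513234; II: 0.192031; III: 0.654314.
By total probability, P(X ≤ 4) = 0.2·0.513234 + 0.5·0.192031 + 0.3·0.654314 = 0.394956.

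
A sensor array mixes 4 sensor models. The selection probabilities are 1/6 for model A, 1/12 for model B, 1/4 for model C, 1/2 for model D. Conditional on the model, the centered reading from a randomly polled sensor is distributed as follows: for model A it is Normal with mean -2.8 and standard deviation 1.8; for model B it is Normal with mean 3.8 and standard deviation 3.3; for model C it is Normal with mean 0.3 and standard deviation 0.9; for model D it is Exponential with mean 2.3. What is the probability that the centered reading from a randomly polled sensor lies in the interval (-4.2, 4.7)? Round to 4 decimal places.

Conditional on each model, P(-4.2 < X < 4.7): A: 0.781635; B: 0.599798; C: 0.999999; D: 0.870423.
By total probability, P(-4.2 < X < 4.7) = 0.166667·0.781635 + 0.0833333·0.599798 + 0.25·0.999999 + 0.5·0.870423 = 0.865467.

0.8655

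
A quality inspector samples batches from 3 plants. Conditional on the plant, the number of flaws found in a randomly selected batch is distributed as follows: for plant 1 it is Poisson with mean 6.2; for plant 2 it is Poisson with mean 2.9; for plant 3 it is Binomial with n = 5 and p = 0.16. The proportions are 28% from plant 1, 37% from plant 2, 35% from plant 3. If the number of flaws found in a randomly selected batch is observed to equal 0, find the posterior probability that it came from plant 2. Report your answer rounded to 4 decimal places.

Likelihoods P(X=0 | ·): 1: 0.00202943; 2: 0.0550232; 3: 0.418212.
Posterior ∝ prior × likelihood. Numerator for 2: 0.37·0.0550232 = 0.0203586.
Normalizing constant: 0.28·0.00202943 + 0.37·0.0550232 + 0.35·0.418212 = 0.167301.
P(2 | observation) = 0.0203586 / 0.167301 = 0.121688.

0.1217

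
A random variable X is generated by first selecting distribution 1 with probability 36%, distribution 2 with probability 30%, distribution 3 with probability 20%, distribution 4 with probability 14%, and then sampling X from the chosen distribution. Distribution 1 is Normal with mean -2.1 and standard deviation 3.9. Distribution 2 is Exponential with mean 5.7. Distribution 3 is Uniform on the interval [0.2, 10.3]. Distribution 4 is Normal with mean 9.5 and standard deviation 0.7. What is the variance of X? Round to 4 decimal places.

Per component, 1: μ=-2.1, E[X²]=19.62; 2: μ=5.7, E[X²]=64.98; 3: μ=5.25, E[X²]=36.0633; 4: μ=9.5, E[X²]=90.74.
E[X] = 0.36·-2.1 + 0.3·5.7 + 0.2·5.25 + 0.14·9.5 = 3.334.
E[X²] = 0.36·19.62 + 0.3·64.98 + 0.2·36.0633 + 0.14·90.74 = 46.4735.
Var(X) = E[X²] − (E[X])² = 46.4735 − 11.1156 = 35.3579.

35.3579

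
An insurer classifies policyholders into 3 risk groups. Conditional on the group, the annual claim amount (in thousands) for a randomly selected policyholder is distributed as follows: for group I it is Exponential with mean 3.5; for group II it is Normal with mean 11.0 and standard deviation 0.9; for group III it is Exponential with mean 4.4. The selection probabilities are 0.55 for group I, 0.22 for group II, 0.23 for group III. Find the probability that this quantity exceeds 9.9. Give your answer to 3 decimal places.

0.252

Conditional on each group, P(X > 9.9): I: 0.0590972; II: 0.889188; III: 0.105399.
By total probability, P(X > 9.9) = 0.55·0.0590972 + 0.22·0.889188 + 0.23·0.105399 = 0.252367.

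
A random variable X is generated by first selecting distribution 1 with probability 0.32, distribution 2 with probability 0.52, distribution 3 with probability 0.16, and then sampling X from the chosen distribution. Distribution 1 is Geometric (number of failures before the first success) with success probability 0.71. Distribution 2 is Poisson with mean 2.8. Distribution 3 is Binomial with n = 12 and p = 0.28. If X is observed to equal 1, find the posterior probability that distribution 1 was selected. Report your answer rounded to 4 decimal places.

0.3901

Likelihoods P(X=1 | ·): 1: 0.2059; 2: 0.170268; 3: 0.0905726.
Posterior ∝ prior × likelihood. Numerator for 1: 0.32·0.2059 = 0.065888.
Normalizing constant: 0.32·0.2059 + 0.52·0.170268 + 0.16·0.0905726 = 0.168919.
P(1 | observation) = 0.065888 / 0.168919 = 0.390057.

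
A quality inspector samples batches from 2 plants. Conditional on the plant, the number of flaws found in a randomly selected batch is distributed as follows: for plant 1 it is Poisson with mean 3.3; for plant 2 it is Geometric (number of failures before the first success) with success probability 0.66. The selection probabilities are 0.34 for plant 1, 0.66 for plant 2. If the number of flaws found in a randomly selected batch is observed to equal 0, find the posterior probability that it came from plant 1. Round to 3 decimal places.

Likelihoods P(X=0 | ·): 1: 0.0368832; 2: 0.66.
Posterior ∝ prior × likelihood. Numerator for 1: 0.34·0.0368832 = 0.0125403.
Normalizing constant: 0.34·0.0368832 + 0.66·0.66 = 0.44814.
P(1 | observation) = 0.0125403 / 0.44814 = 0.0279829.

0.028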